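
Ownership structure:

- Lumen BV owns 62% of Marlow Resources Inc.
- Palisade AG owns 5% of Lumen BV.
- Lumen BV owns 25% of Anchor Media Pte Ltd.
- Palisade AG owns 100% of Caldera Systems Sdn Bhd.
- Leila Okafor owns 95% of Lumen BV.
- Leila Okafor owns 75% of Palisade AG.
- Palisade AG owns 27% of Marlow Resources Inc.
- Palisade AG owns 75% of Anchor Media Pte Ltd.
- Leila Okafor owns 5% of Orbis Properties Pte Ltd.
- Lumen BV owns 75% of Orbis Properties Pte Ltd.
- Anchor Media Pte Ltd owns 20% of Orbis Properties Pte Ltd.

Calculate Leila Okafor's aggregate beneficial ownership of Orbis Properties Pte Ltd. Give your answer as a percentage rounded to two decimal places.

Leila reaches Orbis along 6 paths.
Direct stake: 5% = 5%.
Via Lumen: 95% × 75% = 71.25%.
Via Palisade → Lumen: 75% × 5% × 75% = 2.8125%.
Via Lumen → Anchor: 95% × 25% × 20% = 4.75%.
Via Palisade → Lumen → Anchor: 75% × 5% × 25% × 20% = 0.1875%.
Via Palisade → Anchor: 75% × 75% × 20% = 11.25%.
Total: 5% + 71.25% + 2.8125% + 4.75% + 0.1875% + 11.25% = 95.25%.

95.25%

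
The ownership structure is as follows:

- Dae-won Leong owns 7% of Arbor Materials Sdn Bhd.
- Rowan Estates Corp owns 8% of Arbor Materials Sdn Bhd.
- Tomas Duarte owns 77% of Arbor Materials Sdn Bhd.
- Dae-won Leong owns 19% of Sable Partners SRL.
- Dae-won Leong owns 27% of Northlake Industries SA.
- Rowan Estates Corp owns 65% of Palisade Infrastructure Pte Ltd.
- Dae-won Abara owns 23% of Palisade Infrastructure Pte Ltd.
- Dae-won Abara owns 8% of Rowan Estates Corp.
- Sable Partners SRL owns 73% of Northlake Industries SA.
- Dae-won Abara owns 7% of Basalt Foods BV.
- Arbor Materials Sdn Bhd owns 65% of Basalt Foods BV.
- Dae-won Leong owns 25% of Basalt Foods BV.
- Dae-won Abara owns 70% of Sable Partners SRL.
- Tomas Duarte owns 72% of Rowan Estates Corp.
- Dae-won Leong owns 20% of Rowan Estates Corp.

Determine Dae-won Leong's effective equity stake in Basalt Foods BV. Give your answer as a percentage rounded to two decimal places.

30.59%

Dae-won Leong reaches Basalt along 3 paths.
Via Arbor: 7% × 65% = 4.55%.
Via Rowan → Arbor: 20% × 8% × 65% = 1.04%.
Direct stake: 25% = 25%.
Total: 4.55% + 1.04% + 25% = 30.59%.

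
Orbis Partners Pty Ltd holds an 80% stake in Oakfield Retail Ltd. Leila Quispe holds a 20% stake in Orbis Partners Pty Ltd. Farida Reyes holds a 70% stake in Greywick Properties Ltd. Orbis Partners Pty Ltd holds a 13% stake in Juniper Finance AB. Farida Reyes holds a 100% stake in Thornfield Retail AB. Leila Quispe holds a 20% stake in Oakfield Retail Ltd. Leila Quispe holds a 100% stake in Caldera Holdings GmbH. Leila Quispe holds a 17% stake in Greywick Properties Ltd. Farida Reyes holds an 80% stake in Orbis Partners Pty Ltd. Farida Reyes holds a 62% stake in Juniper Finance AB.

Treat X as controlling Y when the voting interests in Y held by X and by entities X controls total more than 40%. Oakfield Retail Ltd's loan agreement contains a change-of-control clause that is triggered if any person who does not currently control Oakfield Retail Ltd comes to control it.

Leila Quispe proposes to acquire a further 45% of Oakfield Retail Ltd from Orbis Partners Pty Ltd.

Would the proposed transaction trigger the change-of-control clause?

The purchase adds only to Leila's holdings (Orbis's stake shrinks), so Leila is the only person who could newly come to control Oakfield.
Leila holds 100% of Caldera, so Leila controls Caldera.
In Oakfield, Leila's side holds only 20%, not > 40%.
So before the transaction, Leila does not control Oakfield.
After the purchase, Leila's direct stake in Oakfield rises to 20% + 45% = 65%, and Orbis's stake falls to 35%.
Leila holds 65% of Oakfield, so Leila controls Oakfield.
Leila did not control Oakfield before and does after, so the clause is triggered.

Yes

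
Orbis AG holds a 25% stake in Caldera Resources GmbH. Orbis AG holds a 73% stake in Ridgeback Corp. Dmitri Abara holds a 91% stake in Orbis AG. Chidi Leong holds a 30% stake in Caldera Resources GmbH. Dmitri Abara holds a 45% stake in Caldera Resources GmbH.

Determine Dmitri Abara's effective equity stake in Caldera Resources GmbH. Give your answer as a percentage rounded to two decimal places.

Dmitri reaches Caldera along 2 paths.
Direct stake: 45% = 45%.
Via Orbis: 91% × 25% = 22.75%.
Total: 45% + 22.75% = 67.75%.

67.75%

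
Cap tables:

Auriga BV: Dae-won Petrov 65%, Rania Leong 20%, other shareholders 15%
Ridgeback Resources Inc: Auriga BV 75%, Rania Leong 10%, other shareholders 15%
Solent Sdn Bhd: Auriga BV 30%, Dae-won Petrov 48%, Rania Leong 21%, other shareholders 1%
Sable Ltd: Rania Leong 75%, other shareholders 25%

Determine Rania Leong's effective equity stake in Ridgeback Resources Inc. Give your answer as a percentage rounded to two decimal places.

Rania reaches Ridgeback along 2 paths.
Via Auriga: 20% × 75% = 15%.
Direct stake: 10% = 10%.
Total: 15% + 10% = 25%.
Rounded: 25.00%.

25.00%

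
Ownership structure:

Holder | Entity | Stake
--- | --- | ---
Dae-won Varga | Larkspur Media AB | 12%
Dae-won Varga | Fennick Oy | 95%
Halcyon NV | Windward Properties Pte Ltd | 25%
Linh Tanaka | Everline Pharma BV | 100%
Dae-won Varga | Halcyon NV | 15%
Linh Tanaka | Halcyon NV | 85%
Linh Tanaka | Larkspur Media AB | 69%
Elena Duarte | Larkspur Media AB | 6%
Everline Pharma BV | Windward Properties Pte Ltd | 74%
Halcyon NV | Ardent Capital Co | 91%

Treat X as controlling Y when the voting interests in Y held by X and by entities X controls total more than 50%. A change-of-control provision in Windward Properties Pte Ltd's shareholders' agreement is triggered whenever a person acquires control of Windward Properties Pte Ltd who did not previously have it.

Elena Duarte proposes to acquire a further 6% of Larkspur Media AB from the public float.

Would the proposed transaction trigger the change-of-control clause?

The purchase changes only Elena's holdings, so Elena is the only person who could newly come to control Windward.
Elena's largest direct stake is 6% in Larkspur, which does not meet the threshold, so Elena controls no company.
Neither Elena nor any entity Elena controls holds any voting interest in Windward.
So before the transaction, Elena does not control Windward.
After the purchase, Elena's direct stake in Larkspur rises to 6% + 6% = 12%.
Elena's side now holds 12% of Larkspur, not > 50%, so Elena still does not control Larkspur.
After the transaction, neither Elena nor any entity Elena controls holds a voting interest in Windward, so Elena still does not control it.
No new person acquires control, so the clause is not triggered.

No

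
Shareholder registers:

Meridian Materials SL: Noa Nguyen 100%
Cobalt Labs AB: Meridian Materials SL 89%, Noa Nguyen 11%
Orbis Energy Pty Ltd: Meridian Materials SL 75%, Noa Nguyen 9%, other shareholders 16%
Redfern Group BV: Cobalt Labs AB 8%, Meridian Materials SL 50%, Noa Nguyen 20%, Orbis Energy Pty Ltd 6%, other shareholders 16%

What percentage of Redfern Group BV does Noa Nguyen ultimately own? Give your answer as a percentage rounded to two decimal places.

83.04%

Noa reaches Redfern along 6 paths.
Via Meridian → Cobalt: 100% × 89% × 8% = 7.12%.
Via Cobalt: 11% × 8% = 0.88%.
Via Meridian: 100% × 50% = 50%.
Direct stake: 20% = 20%.
Via Meridian → Orbis: 100% × 75% × 6% = 4.5%.
Via Orbis: 9% × 6% = 0.54%.
Total: 7.12% + 0.88% + 50% + 20% + 4.5% + 0.54% = 83.04%.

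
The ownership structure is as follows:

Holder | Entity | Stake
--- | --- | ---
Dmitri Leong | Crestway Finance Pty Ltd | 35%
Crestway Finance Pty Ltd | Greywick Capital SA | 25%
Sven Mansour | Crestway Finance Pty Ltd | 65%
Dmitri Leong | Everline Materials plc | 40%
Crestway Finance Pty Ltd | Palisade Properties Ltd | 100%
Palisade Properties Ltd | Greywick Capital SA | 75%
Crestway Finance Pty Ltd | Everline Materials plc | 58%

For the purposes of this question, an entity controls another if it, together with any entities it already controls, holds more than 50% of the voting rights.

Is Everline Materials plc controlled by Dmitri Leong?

Dmitri's largest direct stake is 40% in Everline, which does not meet the threshold, so Dmitri controls no company.
In Everline, Dmitri's side holds only 40%, not > 50%.
So Dmitri does not control Everline.

No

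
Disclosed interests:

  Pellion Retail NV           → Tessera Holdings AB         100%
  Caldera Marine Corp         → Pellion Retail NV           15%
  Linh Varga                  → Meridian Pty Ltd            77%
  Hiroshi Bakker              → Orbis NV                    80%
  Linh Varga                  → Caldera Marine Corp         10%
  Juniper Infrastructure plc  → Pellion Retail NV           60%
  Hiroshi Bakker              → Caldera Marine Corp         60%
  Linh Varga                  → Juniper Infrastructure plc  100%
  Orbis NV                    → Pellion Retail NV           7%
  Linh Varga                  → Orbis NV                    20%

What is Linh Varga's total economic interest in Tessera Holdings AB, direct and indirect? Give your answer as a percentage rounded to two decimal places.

Linh reaches Tessera along 3 paths.
Via Juniper → Pellion: 100% × 60% × 100% = 60%.
Via Orbis → Pellion: 20% × 7% × 100% = 1.4%.
Via Caldera → Pellion: 10% × 15% × 100% = 1.5%.
Total: 60% + 1.4% + 1.5% = 62.9%.
Rounded: 62.90%.

62.90%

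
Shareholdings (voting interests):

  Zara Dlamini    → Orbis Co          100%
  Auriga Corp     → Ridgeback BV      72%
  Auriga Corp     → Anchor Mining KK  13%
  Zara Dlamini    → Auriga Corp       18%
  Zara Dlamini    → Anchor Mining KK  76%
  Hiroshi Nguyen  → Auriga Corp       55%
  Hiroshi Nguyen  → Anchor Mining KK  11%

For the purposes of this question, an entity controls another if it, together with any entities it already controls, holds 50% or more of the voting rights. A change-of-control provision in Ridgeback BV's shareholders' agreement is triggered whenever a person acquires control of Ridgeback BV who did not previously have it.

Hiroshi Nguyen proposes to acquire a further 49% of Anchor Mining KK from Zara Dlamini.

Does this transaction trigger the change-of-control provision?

The purchase adds only to Hiroshi's holdings (Zara's stake shrinks), so Hiroshi is the only person who could newly come to control Ridgeback.
Hiroshi holds 55% of Auriga, so Hiroshi controls Auriga.
Auriga holds 72% of Ridgeback, so Hiroshi controls Ridgeback.
So Hiroshi already controls Ridgeback before the transaction.
After the purchase, Hiroshi's direct stake in Anchor rises to 11% + 49% = 60%, and Zara's stake falls to 27%.
Hiroshi controlled Ridgeback already, so this is not a new person acquiring control; every other person's position is unchanged or reduced.
No new person acquires control, so the clause is not triggered.

No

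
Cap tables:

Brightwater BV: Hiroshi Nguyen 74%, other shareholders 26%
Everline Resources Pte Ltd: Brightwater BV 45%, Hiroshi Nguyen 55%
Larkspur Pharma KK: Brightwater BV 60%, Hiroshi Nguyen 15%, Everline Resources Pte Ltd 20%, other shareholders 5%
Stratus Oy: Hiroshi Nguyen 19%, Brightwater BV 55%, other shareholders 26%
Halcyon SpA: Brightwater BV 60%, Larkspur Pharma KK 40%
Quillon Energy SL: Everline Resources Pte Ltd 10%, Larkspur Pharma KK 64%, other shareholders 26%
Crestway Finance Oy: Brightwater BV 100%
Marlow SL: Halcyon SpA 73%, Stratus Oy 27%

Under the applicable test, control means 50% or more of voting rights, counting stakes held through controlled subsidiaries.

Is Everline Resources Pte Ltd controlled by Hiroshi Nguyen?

Hiroshi holds 74% of Brightwater, so Hiroshi controls Brightwater.
Brightwater and Hiroshi together hold 45% + 55% = 100% of Everline, so Hiroshi controls Everline.

Yes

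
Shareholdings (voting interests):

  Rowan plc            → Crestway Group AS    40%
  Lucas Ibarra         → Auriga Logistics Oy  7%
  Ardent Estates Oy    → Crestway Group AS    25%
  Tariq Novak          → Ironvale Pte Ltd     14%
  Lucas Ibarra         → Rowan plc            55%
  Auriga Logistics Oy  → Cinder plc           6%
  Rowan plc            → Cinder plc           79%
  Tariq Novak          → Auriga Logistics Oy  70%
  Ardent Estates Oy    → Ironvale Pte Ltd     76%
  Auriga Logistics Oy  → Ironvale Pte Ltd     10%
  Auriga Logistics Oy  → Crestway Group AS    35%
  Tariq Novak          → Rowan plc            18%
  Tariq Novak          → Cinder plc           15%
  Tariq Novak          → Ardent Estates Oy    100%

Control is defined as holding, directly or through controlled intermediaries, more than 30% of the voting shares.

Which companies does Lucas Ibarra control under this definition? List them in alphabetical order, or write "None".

Cinder plc, Crestway Group AS, Rowan plc

Lucas holds 55% of Rowan, so Lucas controls Rowan.
Rowan holds 79% of Cinder, so Lucas controls Cinder.
Rowan holds 40% of Crestway, so Lucas controls Crestway.
No other company's threshold is met.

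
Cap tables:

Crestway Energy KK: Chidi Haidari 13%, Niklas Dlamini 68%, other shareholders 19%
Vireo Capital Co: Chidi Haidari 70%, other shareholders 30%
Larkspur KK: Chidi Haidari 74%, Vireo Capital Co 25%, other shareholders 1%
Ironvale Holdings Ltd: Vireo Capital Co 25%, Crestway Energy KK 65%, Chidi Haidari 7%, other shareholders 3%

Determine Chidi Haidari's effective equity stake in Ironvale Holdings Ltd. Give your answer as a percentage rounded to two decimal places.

Chidi reaches Ironvale along 3 paths.
Via Vireo: 70% × 25% = 17.5%.
Via Crestway: 13% × 65% = 8.45%.
Direct stake: 7% = 7%.
Total: 17.5% + 8.45% + 7% = 32.95%.

32.95%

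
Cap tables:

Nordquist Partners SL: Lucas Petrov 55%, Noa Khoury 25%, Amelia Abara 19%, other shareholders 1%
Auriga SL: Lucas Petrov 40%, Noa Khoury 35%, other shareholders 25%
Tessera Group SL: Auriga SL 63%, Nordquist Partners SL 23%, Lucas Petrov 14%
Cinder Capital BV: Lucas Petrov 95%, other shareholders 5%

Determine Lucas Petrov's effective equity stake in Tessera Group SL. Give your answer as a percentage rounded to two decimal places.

51.85%

Lucas reaches Tessera along 3 paths.
Via Auriga: 40% × 63% = 25.2%.
Via Nordquist: 55% × 23% = 12.65%.
Direct stake: 14% = 14%.
Total: 25.2% + 12.65% + 14% = 51.85%.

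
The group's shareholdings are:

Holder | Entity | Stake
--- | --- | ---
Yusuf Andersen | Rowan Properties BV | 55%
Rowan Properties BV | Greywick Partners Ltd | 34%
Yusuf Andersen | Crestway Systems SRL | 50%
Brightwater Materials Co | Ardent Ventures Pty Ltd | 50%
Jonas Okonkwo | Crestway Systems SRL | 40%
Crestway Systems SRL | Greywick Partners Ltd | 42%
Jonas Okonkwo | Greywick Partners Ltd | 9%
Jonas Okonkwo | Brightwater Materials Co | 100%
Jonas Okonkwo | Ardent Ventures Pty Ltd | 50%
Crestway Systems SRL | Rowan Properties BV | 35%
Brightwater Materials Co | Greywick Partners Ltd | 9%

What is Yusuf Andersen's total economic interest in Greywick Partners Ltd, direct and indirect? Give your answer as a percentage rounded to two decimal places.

45.65%

Yusuf reaches Greywick along 3 paths.
Via Crestway: 50% × 42% = 21%.
Via Crestway → Rowan: 50% × 35% × 34% = 5.95%.
Via Rowan: 55% × 34% = 18.7%.
Total: 21% + 5.95% + 18.7% = 45.65%.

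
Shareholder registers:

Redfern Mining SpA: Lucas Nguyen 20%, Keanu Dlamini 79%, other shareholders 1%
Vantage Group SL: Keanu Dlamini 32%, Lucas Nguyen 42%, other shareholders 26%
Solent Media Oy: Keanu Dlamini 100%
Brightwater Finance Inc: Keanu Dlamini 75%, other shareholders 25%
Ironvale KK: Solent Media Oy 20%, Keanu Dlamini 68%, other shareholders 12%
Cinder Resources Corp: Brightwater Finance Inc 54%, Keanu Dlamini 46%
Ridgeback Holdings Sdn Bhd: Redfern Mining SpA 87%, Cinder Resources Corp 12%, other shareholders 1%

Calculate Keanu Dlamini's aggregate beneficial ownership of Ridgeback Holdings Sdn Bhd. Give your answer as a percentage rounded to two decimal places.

79.11%

Keanu reaches Ridgeback along 3 paths.
Via Redfern: 79% × 87% = 68.73%.
Via Brightwater → Cinder: 75% × 54% × 12% = 4.86%.
Via Cinder: 46% × 12% = 5.52%.
Total: 68.73% + 4.86% + 5.52% = 79.11%.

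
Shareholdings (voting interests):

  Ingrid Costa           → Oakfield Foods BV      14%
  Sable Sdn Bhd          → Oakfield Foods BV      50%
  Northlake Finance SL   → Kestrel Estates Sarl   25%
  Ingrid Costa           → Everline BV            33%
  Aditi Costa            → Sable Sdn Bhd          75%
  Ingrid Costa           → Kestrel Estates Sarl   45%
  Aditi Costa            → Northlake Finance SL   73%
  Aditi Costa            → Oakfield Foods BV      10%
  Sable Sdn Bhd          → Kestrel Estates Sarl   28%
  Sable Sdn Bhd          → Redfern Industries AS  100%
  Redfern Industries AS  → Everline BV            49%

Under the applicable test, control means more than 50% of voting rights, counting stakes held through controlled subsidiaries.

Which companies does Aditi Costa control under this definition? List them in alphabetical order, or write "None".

Aditi holds 73% of Northlake, so Aditi controls Northlake.
Aditi holds 75% of Sable, so Aditi controls Sable.
Sable holds 100% of Redfern, so Aditi controls Redfern.
Aditi and Sable together hold 10% + 50% = 60% of Oakfield, so Aditi controls Oakfield.
Northlake and Sable together hold 25% + 28% = 53% of Kestrel, so Aditi controls Kestrel.
No other company's threshold is met.

Kestrel Estates Sarl, Northlake Finance SL, Oakfield Foods BV, Redfern Industries AS, Sable Sdn Bhd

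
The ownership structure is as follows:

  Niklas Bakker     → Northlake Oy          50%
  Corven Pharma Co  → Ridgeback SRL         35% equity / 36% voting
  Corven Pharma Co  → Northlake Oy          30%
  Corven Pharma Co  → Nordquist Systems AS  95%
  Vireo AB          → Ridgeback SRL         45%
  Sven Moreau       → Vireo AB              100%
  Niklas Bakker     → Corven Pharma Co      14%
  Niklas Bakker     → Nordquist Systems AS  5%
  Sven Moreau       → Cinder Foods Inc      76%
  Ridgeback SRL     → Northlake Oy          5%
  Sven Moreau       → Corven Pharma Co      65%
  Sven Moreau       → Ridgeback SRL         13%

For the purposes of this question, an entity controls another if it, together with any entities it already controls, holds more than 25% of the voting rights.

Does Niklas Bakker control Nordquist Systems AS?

No

Niklas holds 50% of Northlake, so Niklas controls Northlake.
In Nordquist, Niklas's side holds only 5%, not > 25%.
So Niklas does not control Nordquist.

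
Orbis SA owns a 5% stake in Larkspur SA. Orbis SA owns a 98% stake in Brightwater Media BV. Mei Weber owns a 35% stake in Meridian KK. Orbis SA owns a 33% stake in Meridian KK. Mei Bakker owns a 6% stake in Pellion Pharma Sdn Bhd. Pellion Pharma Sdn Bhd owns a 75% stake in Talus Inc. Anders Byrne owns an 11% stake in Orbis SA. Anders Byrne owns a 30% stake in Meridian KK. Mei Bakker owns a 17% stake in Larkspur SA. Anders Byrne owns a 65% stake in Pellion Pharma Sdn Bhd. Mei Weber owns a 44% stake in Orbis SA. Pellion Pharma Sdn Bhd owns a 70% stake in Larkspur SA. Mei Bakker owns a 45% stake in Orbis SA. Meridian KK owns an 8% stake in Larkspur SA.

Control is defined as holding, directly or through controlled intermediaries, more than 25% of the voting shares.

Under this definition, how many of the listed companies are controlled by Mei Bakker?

Mei Bakker holds 45% of Orbis, so Mei Bakker controls Orbis.
Orbis holds 33% of Meridian, so Mei Bakker controls Meridian.
Mei Bakker and Meridian and Orbis together hold 17% + 8% + 5% = 30% of Larkspur, so Mei Bakker controls Larkspur.
Orbis holds 98% of Brightwater, so Mei Bakker controls Brightwater.
No other company's threshold is met.
Mei Bakker controls 4 companies.

4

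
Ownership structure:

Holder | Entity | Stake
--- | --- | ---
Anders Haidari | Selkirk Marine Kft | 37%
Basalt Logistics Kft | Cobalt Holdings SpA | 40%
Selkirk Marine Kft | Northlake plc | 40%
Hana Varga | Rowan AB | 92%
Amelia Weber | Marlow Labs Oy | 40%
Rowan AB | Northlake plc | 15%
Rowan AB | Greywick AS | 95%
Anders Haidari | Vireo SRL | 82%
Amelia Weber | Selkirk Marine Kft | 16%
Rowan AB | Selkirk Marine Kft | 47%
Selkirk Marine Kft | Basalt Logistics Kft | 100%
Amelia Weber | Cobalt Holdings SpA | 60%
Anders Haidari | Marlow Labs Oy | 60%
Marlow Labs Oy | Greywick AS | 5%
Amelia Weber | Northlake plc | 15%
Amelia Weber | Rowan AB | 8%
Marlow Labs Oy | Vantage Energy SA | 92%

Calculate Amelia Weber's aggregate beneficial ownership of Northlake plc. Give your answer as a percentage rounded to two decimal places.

Amelia reaches Northlake along 4 paths.
Via Selkirk: 16% × 40% = 6.4%.
Via Rowan → Selkirk: 8% × 47% × 40% = 1.504%.
Via Rowan: 8% × 15% = 1.2%.
Direct stake: 15% = 15%.
Total: 6.4% + 1.504% + 1.2% + 15% = 24.104%.
Rounded: 24.10%.

24.10%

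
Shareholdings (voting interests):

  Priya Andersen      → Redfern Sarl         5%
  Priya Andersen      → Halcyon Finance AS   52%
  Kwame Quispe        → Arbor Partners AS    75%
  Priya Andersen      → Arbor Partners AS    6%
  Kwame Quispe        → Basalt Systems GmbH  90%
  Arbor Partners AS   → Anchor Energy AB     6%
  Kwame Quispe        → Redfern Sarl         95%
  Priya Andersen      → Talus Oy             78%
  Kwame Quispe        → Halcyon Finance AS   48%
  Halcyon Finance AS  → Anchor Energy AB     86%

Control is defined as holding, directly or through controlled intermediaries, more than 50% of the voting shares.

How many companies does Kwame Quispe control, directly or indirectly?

Kwame holds 90% of Basalt, so Kwame controls Basalt.
Kwame holds 75% of Arbor, so Kwame controls Arbor.
Kwame holds 95% of Redfern, so Kwame controls Redfern.
No other company's threshold is met.
Kwame controls 3 companies.

3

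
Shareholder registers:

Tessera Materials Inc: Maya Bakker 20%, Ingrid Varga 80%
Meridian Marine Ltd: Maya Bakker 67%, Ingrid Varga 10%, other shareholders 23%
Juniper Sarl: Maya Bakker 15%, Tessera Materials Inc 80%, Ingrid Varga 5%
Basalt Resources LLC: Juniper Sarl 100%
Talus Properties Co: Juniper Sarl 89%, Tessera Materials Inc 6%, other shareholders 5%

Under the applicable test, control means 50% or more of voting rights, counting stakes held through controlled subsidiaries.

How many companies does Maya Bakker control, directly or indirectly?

1

Maya holds 67% of Meridian, so Maya controls Meridian.
No other company's threshold is met.
Maya controls 1 company.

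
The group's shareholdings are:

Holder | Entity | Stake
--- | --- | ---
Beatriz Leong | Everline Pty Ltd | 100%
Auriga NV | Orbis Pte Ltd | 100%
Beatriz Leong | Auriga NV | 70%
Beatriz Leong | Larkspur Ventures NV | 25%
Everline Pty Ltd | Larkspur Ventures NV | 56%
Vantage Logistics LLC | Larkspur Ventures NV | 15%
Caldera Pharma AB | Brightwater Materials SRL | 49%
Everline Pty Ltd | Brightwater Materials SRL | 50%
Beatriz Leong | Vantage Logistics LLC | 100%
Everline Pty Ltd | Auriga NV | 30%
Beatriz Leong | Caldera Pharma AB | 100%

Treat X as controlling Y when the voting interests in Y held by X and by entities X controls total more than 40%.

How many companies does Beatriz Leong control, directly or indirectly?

Beatriz holds 100% of Vantage, so Beatriz controls Vantage.
Beatriz holds 100% of Caldera, so Beatriz controls Caldera.
Beatriz holds 100% of Everline, so Beatriz controls Everline.
Beatriz and Everline together hold 70% + 30% = 100% of Auriga, so Beatriz controls Auriga.
Auriga holds 100% of Orbis, so Beatriz controls Orbis.
Beatriz and Vantage and Everline together hold 25% + 15% + 56% = 96% of Larkspur, so Beatriz controls Larkspur.
Caldera and Everline together hold 49% + 50% = 99% of Brightwater, so Beatriz controls Brightwater.
Beatriz controls 7 companies.

7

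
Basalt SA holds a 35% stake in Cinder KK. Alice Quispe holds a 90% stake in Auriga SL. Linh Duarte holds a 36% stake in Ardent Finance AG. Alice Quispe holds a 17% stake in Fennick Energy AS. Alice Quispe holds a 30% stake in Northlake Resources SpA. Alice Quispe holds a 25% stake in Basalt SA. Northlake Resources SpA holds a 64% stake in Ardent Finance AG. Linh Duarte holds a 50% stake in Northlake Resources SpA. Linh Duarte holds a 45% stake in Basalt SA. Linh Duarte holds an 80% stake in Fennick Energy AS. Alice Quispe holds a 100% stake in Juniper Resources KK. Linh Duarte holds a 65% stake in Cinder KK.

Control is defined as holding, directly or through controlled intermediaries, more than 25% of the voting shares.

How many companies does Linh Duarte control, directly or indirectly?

5

Linh holds 50% of Northlake, so Linh controls Northlake.
Linh holds 45% of Basalt, so Linh controls Basalt.
Linh and Northlake together hold 36% + 64% = 100% of Ardent, so Linh controls Ardent.
Linh holds 80% of Fennick, so Linh controls Fennick.
Basalt and Linh together hold 35% + 65% = 100% of Cinder, so Linh controls Cinder.
No other company's threshold is met.
Linh controls 5 companies.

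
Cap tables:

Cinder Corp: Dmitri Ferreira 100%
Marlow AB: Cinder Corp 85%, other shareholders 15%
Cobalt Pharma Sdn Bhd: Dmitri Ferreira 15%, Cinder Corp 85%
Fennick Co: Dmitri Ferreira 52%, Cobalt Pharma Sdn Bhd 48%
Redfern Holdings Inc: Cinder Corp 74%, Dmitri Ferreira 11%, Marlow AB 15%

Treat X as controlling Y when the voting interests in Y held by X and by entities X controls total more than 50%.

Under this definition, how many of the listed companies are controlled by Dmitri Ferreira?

5

Dmitri holds 100% of Cinder, so Dmitri controls Cinder.
Cinder holds 85% of Marlow, so Dmitri controls Marlow.
Dmitri and Cinder together hold 15% + 85% = 100% of Cobalt, so Dmitri controls Cobalt.
Dmitri and Cobalt together hold 52% + 48% = 100% of Fennick, so Dmitri controls Fennick.
Cinder and Dmitri and Marlow together hold 74% + 11% + 15% = 100% of Redfern, so Dmitri controls Redfern.
Dmitri controls 5 companies.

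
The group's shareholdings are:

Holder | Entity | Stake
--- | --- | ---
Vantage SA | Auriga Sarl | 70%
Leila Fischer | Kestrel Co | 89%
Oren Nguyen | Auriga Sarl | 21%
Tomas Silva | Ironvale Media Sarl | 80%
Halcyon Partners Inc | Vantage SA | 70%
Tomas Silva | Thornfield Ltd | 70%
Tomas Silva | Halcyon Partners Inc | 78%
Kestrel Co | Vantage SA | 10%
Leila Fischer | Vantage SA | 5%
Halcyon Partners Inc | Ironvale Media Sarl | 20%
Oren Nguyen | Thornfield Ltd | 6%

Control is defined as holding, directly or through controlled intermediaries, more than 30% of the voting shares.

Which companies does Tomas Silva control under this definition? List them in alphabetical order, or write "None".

Tomas holds 70% of Thornfield, so Tomas controls Thornfield.
Tomas holds 78% of Halcyon, so Tomas controls Halcyon.
Halcyon holds 70% of Vantage, so Tomas controls Vantage.
Vantage holds 70% of Auriga, so Tomas controls Auriga.
Halcyon and Tomas together hold 20% + 80% = 100% of Ironvale, so Tomas controls Ironvale.
No other company's threshold is met.

Auriga Sarl, Halcyon Partners Inc, Ironvale Media Sarl, Thornfield Ltd, Vantage SA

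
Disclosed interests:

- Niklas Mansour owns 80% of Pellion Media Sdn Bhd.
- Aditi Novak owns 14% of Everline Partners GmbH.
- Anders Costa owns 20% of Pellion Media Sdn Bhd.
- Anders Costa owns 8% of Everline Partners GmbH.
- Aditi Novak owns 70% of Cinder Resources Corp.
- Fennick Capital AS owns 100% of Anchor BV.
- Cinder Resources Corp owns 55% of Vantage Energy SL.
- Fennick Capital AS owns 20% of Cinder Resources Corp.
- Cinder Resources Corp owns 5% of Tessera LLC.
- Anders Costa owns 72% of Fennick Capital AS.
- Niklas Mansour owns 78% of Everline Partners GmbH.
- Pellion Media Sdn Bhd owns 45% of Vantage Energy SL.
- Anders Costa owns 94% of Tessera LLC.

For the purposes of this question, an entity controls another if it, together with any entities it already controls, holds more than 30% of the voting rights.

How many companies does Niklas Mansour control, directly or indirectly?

Niklas holds 80% of Pellion, so Niklas controls Pellion.
Niklas holds 78% of Everline, so Niklas controls Everline.
Pellion holds 45% of Vantage, so Niklas controls Vantage.
No other company's threshold is met.
Niklas controls 3 companies.

3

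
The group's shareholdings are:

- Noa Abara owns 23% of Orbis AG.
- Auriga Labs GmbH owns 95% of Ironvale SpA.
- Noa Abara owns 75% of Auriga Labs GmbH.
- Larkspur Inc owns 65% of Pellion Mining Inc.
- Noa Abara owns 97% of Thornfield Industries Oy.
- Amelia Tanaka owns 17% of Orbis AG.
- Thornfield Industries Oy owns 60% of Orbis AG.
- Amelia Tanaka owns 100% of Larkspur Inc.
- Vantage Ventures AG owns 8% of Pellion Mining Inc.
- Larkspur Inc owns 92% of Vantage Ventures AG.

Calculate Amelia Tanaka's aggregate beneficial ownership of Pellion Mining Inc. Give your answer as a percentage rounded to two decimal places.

Amelia reaches Pellion along 2 paths.
Via Larkspur: 100% × 65% = 65%.
Via Larkspur → Vantage: 100% × 92% × 8% = 7.36%.
Total: 65% + 7.36% = 72.36%.

72.36%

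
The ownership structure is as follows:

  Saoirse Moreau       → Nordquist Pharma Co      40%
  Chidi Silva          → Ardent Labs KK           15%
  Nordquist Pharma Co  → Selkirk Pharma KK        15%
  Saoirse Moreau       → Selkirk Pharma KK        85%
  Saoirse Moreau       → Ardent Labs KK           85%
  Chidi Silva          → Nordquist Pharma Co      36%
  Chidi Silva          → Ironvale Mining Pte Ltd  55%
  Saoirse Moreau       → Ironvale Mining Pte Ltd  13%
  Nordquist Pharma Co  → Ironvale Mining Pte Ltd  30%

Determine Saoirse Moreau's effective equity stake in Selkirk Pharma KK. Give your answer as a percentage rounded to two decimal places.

91.00%

Saoirse reaches Selkirk along 2 paths.
Via Nordquist: 40% × 15% = 6%.
Direct stake: 85% = 85%.
Total: 6% + 85% = 91%.
Rounded: 91.00%.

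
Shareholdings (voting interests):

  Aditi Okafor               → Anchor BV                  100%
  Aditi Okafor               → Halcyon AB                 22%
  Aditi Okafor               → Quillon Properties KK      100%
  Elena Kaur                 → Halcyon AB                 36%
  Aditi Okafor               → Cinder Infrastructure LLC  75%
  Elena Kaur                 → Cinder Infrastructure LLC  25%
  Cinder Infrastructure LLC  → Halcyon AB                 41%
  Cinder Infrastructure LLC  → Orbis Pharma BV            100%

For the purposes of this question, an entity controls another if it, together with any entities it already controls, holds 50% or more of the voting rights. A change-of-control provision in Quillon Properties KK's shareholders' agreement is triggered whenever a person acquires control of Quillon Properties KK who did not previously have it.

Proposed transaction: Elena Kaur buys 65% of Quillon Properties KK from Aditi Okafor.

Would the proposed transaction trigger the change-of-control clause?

The purchase adds only to Elena's holdings (Aditi's stake shrinks), so Elena is the only person who could newly come to control Quillon.
Elena's largest direct stake is 36% in Halcyon, which does not meet the threshold, so Elena controls no company.
Neither Elena nor any entity Elena controls holds any voting interest in Quillon.
So before the transaction, Elena does not control Quillon.
After the purchase, Elena holds 65% of Quillon directly, and Aditi's stake falls to 35%.
Elena holds 65% of Quillon, so Elena controls Quillon.
Elena did not control Quillon before and does after, so the clause is triggered.

Yes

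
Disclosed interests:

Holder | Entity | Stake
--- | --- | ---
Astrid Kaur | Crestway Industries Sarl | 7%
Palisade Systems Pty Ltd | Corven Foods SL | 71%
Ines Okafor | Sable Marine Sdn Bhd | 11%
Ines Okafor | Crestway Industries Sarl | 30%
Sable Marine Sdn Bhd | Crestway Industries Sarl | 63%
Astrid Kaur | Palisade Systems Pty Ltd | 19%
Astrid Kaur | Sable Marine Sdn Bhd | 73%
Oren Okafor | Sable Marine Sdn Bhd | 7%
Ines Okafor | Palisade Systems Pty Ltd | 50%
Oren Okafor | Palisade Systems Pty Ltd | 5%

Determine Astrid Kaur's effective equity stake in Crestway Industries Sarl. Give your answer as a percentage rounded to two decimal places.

Astrid reaches Crestway along 2 paths.
Via Sable: 73% × 63% = 45.99%.
Direct stake: 7% = 7%.
Total: 45.99% + 7% = 52.99%.

52.99%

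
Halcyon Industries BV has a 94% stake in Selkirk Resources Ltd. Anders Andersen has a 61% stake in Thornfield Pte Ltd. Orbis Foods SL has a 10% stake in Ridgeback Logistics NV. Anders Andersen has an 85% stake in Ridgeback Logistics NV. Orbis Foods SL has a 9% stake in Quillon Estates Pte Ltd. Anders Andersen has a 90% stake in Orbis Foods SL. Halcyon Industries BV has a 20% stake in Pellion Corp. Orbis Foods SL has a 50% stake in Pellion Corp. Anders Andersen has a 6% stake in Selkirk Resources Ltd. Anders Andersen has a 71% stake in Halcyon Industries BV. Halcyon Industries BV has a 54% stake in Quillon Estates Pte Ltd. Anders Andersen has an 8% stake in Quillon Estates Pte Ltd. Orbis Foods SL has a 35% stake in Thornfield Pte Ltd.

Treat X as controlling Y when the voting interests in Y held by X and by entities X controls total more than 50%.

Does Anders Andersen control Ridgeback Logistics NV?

Yes

Anders holds 90% of Orbis, so Anders controls Orbis.
Anders and Orbis together hold 85% + 10% = 95% of Ridgeback, so Anders controls Ridgeback.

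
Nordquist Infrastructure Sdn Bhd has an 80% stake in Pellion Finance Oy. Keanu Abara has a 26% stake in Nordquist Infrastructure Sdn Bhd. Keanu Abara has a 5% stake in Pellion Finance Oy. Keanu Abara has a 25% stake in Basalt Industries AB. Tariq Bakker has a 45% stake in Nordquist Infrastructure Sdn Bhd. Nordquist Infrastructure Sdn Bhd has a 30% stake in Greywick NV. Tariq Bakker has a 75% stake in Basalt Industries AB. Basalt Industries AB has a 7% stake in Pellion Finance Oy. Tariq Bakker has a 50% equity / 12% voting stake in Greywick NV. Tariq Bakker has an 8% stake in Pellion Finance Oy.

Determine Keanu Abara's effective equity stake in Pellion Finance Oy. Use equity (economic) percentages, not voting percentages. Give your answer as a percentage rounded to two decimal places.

Keanu reaches Pellion along 3 paths.
Via Nordquist: 26% × 80% = 20.8%.
Via Basalt: 25% × 7% = 1.75%.
Direct stake: 5% = 5%.
Total: 20.8% + 1.75% + 5% = 27.55%.

27.55%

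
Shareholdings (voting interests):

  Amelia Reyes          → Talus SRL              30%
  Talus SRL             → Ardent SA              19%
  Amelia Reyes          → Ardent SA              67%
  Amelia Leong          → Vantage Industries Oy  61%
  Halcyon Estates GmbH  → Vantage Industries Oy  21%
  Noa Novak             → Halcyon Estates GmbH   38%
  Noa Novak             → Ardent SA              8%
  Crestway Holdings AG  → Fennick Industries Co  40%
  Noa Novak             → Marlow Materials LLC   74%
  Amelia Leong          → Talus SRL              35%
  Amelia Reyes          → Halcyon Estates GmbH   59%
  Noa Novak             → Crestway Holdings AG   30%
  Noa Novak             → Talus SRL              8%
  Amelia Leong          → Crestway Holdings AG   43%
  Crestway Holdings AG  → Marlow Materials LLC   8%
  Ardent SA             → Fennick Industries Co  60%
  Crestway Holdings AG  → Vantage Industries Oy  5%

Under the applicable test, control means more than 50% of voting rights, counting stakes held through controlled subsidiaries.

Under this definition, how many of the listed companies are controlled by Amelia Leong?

1

Amelia Leong holds 61% of Vantage, so Amelia Leong controls Vantage.
No other company's threshold is met.
Amelia Leong controls 1 company.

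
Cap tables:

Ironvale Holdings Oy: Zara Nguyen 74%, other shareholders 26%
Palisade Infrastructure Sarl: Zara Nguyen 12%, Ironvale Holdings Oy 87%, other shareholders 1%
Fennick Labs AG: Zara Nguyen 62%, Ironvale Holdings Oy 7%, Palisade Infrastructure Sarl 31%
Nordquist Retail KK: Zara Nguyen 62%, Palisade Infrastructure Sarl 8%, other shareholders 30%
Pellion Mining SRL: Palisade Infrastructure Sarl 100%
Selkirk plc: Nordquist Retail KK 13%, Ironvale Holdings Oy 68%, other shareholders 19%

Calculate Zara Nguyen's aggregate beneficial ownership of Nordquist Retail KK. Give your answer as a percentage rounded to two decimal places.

68.11%

Zara reaches Nordquist along 3 paths.
Direct stake: 62% = 62%.
Via Palisade: 12% × 8% = 0.96%.
Via Ironvale → Palisade: 74% × 87% × 8% = 5.1504%.
Total: 62% + 0.96% + 5.1504% = 68.1104%.
Rounded: 68.11%.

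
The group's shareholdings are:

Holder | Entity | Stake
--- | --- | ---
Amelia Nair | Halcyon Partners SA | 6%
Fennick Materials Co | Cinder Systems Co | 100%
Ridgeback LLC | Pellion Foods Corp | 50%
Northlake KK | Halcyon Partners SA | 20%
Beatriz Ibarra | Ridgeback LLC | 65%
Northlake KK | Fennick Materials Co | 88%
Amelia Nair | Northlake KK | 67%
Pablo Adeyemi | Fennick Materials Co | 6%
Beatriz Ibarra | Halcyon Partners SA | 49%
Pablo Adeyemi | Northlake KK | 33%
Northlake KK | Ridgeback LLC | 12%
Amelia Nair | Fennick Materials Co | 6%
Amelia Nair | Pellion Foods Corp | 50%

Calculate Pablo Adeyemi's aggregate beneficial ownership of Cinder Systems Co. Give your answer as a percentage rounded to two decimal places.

Pablo reaches Cinder along 2 paths.
Via Fennick: 6% × 100% = 6%.
Via Northlake → Fennick: 33% × 88% × 100% = 29.04%.
Total: 6% + 29.04% = 35.04%.

35.04%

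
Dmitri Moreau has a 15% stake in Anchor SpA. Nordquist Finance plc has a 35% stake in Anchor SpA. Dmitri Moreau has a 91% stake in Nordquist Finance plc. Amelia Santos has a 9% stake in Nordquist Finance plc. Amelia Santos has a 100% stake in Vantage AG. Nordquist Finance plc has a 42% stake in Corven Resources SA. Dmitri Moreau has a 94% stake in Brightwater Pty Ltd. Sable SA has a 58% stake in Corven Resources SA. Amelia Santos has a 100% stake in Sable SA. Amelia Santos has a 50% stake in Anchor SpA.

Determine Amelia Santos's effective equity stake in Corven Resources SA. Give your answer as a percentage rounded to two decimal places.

61.78%

Amelia reaches Corven along 2 paths.
Via Sable: 100% × 58% = 58%.
Via Nordquist: 9% × 42% = 3.78%.
Total: 58% + 3.78% = 61.78%.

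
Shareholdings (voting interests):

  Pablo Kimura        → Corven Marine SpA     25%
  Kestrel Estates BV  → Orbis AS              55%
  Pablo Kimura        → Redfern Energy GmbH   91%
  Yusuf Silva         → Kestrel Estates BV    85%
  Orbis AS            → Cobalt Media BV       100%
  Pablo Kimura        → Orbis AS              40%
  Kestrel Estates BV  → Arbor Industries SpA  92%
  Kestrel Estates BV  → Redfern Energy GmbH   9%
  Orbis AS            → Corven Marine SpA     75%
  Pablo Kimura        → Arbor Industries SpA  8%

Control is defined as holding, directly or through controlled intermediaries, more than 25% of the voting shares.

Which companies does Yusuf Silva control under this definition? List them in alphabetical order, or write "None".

Yusuf holds 85% of Kestrel, so Yusuf controls Kestrel.
Kestrel holds 92% of Arbor, so Yusuf controls Arbor.
Kestrel holds 55% of Orbis, so Yusuf controls Orbis.
Orbis holds 75% of Corven, so Yusuf controls Corven.
Orbis holds 100% of Cobalt, so Yusuf controls Cobalt.
No other company's threshold is met.

Arbor Industries SpA, Cobalt Media BV, Corven Marine SpA, Kestrel Estates BV, Orbis AS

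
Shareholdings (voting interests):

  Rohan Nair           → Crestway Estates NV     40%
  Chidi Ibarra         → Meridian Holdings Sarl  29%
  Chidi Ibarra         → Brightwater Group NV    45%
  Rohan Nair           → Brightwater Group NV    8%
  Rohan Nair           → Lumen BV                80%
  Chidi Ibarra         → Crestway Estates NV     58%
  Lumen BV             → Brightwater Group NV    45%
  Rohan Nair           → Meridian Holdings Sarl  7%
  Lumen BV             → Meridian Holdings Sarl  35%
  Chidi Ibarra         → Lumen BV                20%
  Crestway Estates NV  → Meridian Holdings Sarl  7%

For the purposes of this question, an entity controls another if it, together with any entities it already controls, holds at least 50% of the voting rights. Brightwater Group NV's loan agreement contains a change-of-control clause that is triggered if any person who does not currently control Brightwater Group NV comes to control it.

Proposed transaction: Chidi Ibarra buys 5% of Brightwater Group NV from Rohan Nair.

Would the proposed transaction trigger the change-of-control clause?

Yes

The purchase adds only to Chidi's holdings (Rohan's stake shrinks), so Chidi is the only person who could newly come to control Brightwater.
Chidi holds 58% of Crestway, so Chidi controls Crestway.
In Brightwater, Chidi's side holds only 45%, not ≥ 50%.
So before the transaction, Chidi does not control Brightwater.
After the purchase, Chidi's direct stake in Brightwater rises to 45% + 5% = 50%, and Rohan's stake falls to 3%.
Chidi holds 50% of Brightwater, so Chidi controls Brightwater.
Chidi did not control Brightwater before and does after, so the clause is triggered.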